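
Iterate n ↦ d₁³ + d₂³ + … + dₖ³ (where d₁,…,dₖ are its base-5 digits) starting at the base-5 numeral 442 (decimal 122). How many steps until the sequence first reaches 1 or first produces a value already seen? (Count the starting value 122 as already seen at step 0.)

122 = (4,4,2)_5 → 4³ + 4³ + 2³ = 64 + 64 + 8 = 136
136 = (1,0,2,1)_5 → 1³ + 0³ + 2³ + 1³ = 1 + 0 + 8 + 1 = 10
10 = (2,0)_5 → 2³ + 0³ = 8 + 0 = 8
8 = (1,3)_5 → 1³ + 3³ = 1 + 27 = 28
28 = (1,0,3)_5 → 1³ + 0³ + 3³ = 1 + 0 + 27 = 28  — 28 repeats.
That took 5 steps.

5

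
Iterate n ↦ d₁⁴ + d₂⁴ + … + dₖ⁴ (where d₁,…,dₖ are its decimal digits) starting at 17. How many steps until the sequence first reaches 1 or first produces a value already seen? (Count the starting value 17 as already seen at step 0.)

17 → 1⁴ + 7⁴ = 2402
2402 → 2⁴ + 4⁴ + 0⁴ + 2⁴ = 288
288 → 2⁴ + 8⁴ + 8⁴ = 8208
8208 → 8⁴ + 2⁴ + 0⁴ + 8⁴ = 8208  — 8208 repeats.
That took 4 steps.

4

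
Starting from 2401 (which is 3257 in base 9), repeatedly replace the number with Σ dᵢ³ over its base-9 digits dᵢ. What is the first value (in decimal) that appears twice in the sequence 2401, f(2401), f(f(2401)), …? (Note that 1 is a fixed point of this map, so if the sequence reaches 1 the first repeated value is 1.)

1

2401 = (3,2,5,7)_9 → 3³ + 2³ + 5³ + 7³ = 503
503 = (6,1,8)_9 → 6³ + 1³ + 8³ = 729
729 = (1,0,0,0)_9 → 1³ + 0³ + 0³ + 0³ = 1  — reached the fixed point 1.
1 → 1, so 1 is the first repeated value.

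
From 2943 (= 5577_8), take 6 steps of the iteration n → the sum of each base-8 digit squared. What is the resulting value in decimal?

16

2943 = (5,5,7,7)_8 → 5² + 5² + 7² + 7² = 148
148 = (2,2,4)_8 → 2² + 2² + 4² = 24
24 = (3,0)_8 → 3² + 0² = 9
9 = (1,1)_8 → 1² + 1² = 2
2 = (2)_8 → 2² = 4
4 = (4)_8 → 4² = 16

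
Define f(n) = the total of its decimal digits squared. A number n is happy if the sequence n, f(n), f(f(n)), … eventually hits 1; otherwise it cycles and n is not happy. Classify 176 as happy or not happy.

happy

176 → 1² + 7² + 6² = 1 + 49 + 36 = 86
86 → 8² + 6² = 64 + 36 = 100
100 → 1² + 0² + 0² = 1 + 0 + 0 = 1  — reached 1.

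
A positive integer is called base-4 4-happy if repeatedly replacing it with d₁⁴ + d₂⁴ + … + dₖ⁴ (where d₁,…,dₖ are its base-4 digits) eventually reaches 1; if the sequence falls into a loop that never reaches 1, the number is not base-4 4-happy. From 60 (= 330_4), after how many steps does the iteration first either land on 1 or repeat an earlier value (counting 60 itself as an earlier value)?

60 = (3,3,0)_4 → 3⁴ + 3⁴ + 0⁴ = 81 + 81 + 0 = 162
162 = (2,2,0,2)_4 → 2⁴ + 2⁴ + 0⁴ + 2⁴ = 16 + 16 + 0 + 16 = 48
48 = (3,0,0)_4 → 3⁴ + 0⁴ + 0⁴ = 81 + 0 + 0 = 81
81 = (1,1,0,1)_4 → 1⁴ + 1⁴ + 0⁴ + 1⁴ = 1 + 1 + 0 + 1 = 3
3 = (3)_4 → 3⁴ = 81  — 81 repeats.
That took 5 steps.

5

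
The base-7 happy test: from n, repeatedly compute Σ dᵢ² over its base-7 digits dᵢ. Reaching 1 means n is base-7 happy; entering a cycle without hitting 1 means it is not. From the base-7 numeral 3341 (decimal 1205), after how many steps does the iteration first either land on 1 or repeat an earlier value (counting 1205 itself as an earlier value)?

3

1205 = (3,3,4,1)_7 → 3² + 3² + 4² + 1² = 35
35 = (5,0)_7 → 5² + 0² = 25
25 = (3,4)_7 → 3² + 4² = 25  — 25 repeats.
That took 3 steps.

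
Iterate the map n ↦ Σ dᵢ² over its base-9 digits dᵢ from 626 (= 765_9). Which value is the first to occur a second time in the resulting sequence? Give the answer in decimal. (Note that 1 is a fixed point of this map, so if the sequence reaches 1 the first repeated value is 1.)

626 = (7,6,5)_9 → 110
110 = (1,3,2)_9 → 14
14 = (1,5)_9 → 26
26 = (2,8)_9 → 68
68 = (7,5)_9 → 74
74 = (8,2)_9 → 68  — 68 already appeared earlier.

68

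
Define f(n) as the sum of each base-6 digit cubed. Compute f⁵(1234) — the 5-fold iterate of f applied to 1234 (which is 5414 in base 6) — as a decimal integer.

1234 = (5,4,1,4)_6 → 254
254 = (1,1,0,2)_6 → 10
10 = (1,4)_6 → 65
65 = (1,4,5)_6 → 190
190 = (5,1,4)_6 → 190

190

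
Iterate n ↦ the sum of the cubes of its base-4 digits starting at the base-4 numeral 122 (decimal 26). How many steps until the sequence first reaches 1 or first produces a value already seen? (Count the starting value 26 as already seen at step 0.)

4

26 = (1,2,2)_4 → 1³ + 2³ + 2³ = 1 + 8 + 8 = 17
17 = (1,0,1)_4 → 1³ + 0³ + 1³ = 1 + 0 + 1 = 2
2 = (2)_4 → 2³ = 8
8 = (2,0)_4 → 2³ + 0³ = 8 + 0 = 8  — 8 repeats.
That took 4 steps.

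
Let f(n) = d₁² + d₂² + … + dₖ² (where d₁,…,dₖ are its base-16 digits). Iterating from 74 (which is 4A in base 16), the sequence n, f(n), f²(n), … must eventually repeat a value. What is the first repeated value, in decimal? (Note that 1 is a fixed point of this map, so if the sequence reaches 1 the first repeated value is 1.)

1

74 = (4,10)_16 → 4² + 10² = 116
116 = (7,4)_16 → 7² + 4² = 65
65 = (4,1)_16 → 4² + 1² = 17
17 = (1,1)_16 → 1² + 1² = 2
2 = (2)_16 → 2² = 4
4 = (4)_16 → 4² = 16
16 = (1,0)_16 → 1² + 0² = 1  — reached the fixed point 1.
1 → 1, so 1 is the first repeated value.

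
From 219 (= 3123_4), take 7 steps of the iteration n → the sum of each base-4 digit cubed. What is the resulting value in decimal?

219 = (3,1,2,3)_4 → 3³ + 1³ + 2³ + 3³ = 63
63 = (3,3,3)_4 → 3³ + 3³ + 3³ = 81
81 = (1,1,0,1)_4 → 1³ + 1³ + 0³ + 1³ = 3
3 = (3)_4 → 3³ = 27
27 = (1,2,3)_4 → 1³ + 2³ + 3³ = 36
36 = (2,1,0)_4 → 2³ + 1³ + 0³ = 9
9 = (2,1)_4 → 2³ + 1³ = 9

9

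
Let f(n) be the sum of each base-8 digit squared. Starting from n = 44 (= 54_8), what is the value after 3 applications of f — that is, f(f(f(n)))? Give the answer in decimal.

44 = (5,4)_8 → 5² + 4² = 41
41 = (5,1)_8 → 5² + 1² = 26
26 = (3,2)_8 → 3² + 2² = 13

13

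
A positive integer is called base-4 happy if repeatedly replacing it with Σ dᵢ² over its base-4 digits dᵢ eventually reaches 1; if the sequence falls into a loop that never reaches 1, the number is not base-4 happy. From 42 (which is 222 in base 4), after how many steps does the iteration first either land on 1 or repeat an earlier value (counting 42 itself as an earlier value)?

42 = (2,2,2)_4 → 2² + 2² + 2² = 4 + 4 + 4 = 12
12 = (3,0)_4 → 3² + 0² = 9 + 0 = 9
9 = (2,1)_4 → 2² + 1² = 4 + 1 = 5
5 = (1,1)_4 → 1² + 1² = 1 + 1 = 2
2 = (2)_4 → 2² = 4
4 = (1,0)_4 → 1² + 0² = 1 + 0 = 1  — reached 1.
That took 6 steps.

6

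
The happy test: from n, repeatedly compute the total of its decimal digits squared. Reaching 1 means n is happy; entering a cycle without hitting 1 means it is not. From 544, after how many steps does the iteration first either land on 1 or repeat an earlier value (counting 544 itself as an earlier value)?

544 → 57
57 → 74
74 → 65
65 → 61
61 → 37
37 → 58
58 → 89
89 → 145
145 → 42
42 → 20
20 → 4
4 → 16
16 → 37  — 37 repeats.
That took 13 steps.

13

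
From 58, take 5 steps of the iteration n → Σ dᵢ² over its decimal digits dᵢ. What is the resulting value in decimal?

58 → 5² + 8² = 25 + 64 = 89
89 → 8² + 9² = 64 + 81 = 145
145 → 1² + 4² + 5² = 1 + 16 + 25 = 42
42 → 4² + 2² = 16 + 4 = 20
20 → 2² + 0² = 4 + 0 = 4

4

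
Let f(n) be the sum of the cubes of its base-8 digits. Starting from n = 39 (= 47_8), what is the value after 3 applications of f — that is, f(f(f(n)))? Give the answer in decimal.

39 = (4,7)_8 → 4³ + 7³ = 64 + 343 = 407
407 = (6,2,7)_8 → 6³ + 2³ + 7³ = 216 + 8 + 343 = 567
567 = (1,0,6,7)_8 → 1³ + 0³ + 6³ + 7³ = 1 + 0 + 216 + 343 = 560

560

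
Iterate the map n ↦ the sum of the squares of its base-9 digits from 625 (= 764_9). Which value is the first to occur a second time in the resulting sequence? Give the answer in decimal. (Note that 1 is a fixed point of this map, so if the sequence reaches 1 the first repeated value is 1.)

625 = (7,6,4)_9 → 7² + 6² + 4² = 101
101 = (1,2,2)_9 → 1² + 2² + 2² = 9
9 = (1,0)_9 → 1² + 0² = 1  — reached the fixed point 1.
1 → 1, so 1 is the first repeated value.

1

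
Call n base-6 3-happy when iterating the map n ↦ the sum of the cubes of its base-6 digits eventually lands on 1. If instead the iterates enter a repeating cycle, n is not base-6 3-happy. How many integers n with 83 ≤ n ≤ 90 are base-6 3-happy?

83: 83 → 134 → 99 → 99  (repeats 99)
84: 84 → 16 → 72 → 8 → 9 → 28 → 128 → 62 → 73 → 9  (repeats 9)
85: 85 → 17 → 133 → 92 → 43 → 3 → 27 → 91 → 36 → 1  (reaches 1)
86: 86 → 24 → 64 → 129 → 81 → 36 → 1  (reaches 1)
87: 87 → 43 → 3 → 27 → 91 → 36 → 1  (reaches 1)
88: 88 → 80 → 17 → 133 → 92 → 43 → 3 → 27 → 91 → 36 → 1  (reaches 1)
89: 89 → 141 → 179 → 314 → 81 → 36 → 1  (reaches 1)
90: 90 → 35 → 250 → 190 → 190  (repeats 190)
base-6 3-happy: 85, 86, 87, 88, 89

5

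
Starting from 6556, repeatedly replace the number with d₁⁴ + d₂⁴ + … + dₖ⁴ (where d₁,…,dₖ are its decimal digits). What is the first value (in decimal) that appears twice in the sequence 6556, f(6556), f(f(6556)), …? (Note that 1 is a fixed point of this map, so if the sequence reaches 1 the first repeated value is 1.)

8208

6556 → 6⁴ + 5⁴ + 5⁴ + 6⁴ = 1296 + 625 + 625 + 1296 = 3842
3842 → 3⁴ + 8⁴ + 4⁴ + 2⁴ = 81 + 4096 + 256 + 16 = 4449
4449 → 4⁴ + 4⁴ + 4⁴ + 9⁴ = 256 + 256 + 256 + 6561 = 7329
7329 → 7⁴ + 3⁴ + 2⁴ + 9⁴ = 2401 + 81 + 16 + 6561 = 9059
9059 → 9⁴ + 0⁴ + 5⁴ + 9⁴ = 6561 + 0 + 625 + 6561 = 13747
13747 → 1⁴ + 3⁴ + 7⁴ + 4⁴ + 7⁴ = 1 + 81 + 2401 + 256 + 2401 = 5140
5140 → 5⁴ + 1⁴ + 4⁴ + 0⁴ = 625 + 1 + 256 + 0 = 882
882 → 8⁴ + 8⁴ + 2⁴ = 4096 + 4096 + 16 = 8208
8208 → 8⁴ + 2⁴ + 0⁴ + 8⁴ = 4096 + 16 + 0 + 4096 = 8208  — 8208 already appeared earlier.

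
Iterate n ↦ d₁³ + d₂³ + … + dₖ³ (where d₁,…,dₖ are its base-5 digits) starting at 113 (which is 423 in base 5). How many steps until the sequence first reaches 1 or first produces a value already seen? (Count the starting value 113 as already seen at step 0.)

113 = (4,2,3)_5 → 4³ + 2³ + 3³ = 99
99 = (3,4,4)_5 → 3³ + 4³ + 4³ = 155
155 = (1,1,1,0)_5 → 1³ + 1³ + 1³ + 0³ = 3
3 = (3)_5 → 3³ = 27
27 = (1,0,2)_5 → 1³ + 0³ + 2³ = 9
9 = (1,4)_5 → 1³ + 4³ = 65
65 = (2,3,0)_5 → 2³ + 3³ + 0³ = 35
35 = (1,2,0)_5 → 1³ + 2³ + 0³ = 9  — 9 repeats.
That took 8 steps.

8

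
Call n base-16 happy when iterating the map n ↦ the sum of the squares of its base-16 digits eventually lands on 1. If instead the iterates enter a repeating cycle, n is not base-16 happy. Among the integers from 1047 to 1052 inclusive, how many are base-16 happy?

1047: 1047 → 66 → 20 → 17 → 2 → 4 → 16 → 1  (reaches 1)
1048: 1048 → 81 → 26 → 101 → 61 → 178 → 125 → 218 → 269 → 170 → 200 → 208 → 169 → 181 → 146 → 85 → 50 → 13 → 169  (repeats 169)
1049: 1049 → 98 → 40 → 68 → 32 → 4 → 16 → 1  (reaches 1)
1050: 1050 → 117 → 74 → 116 → 65 → 17 → 2 → 4 → 16 → 1  (reaches 1)
1051: 1051 → 138 → 164 → 116 → 65 → 17 → 2 → 4 → 16 → 1  (reaches 1)
1052: 1052 → 161 → 101 → 61 → 178 → 125 → 218 → 269 → 170 → 200 → 208 → 169 → 181 → 146 → 85 → 50 → 13 → 169  (repeats 169)
base-16 happy: 1047, 1049, 1050, 1051

4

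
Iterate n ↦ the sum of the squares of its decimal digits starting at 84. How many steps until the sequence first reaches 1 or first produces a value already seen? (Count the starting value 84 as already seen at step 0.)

14

84 → 8² + 4² = 64 + 16 = 80
80 → 8² + 0² = 64 + 0 = 64
64 → 6² + 4² = 36 + 16 = 52
52 → 5² + 2² = 25 + 4 = 29
29 → 2² + 9² = 4 + 81 = 85
85 → 8² + 5² = 64 + 25 = 89
89 → 8² + 9² = 64 + 81 = 145
145 → 1² + 4² + 5² = 1 + 16 + 25 = 42
42 → 4² + 2² = 16 + 4 = 20
20 → 2² + 0² = 4 + 0 = 4
4 → 4² = 16
16 → 1² + 6² = 1 + 36 = 37
37 → 3² + 7² = 9 + 49 = 58
58 → 5² + 8² = 25 + 64 = 89  — 89 repeats.
That took 14 steps.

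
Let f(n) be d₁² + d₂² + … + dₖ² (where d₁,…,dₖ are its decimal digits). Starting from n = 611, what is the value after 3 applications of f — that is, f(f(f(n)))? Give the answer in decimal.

58

611 → 38
38 → 73
73 → 58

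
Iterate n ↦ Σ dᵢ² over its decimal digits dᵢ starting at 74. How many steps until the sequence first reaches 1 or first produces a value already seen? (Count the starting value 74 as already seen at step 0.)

74 → 7² + 4² = 49 + 16 = 65
65 → 6² + 5² = 36 + 25 = 61
61 → 6² + 1² = 36 + 1 = 37
37 → 3² + 7² = 9 + 49 = 58
58 → 5² + 8² = 25 + 64 = 89
89 → 8² + 9² = 64 + 81 = 145
145 → 1² + 4² + 5² = 1 + 16 + 25 = 42
42 → 4² + 2² = 16 + 4 = 20
20 → 2² + 0² = 4 + 0 = 4
4 → 4² = 16
16 → 1² + 6² = 1 + 36 = 37  — 37 repeats.
That took 11 steps.

11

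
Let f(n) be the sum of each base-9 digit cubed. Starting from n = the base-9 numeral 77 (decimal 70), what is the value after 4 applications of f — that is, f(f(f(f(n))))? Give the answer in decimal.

128

70 = (7,7)_9 → 7³ + 7³ = 686
686 = (8,4,2)_9 → 8³ + 4³ + 2³ = 584
584 = (7,1,8)_9 → 7³ + 1³ + 8³ = 856
856 = (1,1,5,1)_9 → 1³ + 1³ + 5³ + 1³ = 128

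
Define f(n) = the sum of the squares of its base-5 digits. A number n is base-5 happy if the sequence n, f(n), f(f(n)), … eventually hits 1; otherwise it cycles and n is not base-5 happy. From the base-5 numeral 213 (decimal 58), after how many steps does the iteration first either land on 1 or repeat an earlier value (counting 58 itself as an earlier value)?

58 = (2,1,3)_5 → 2² + 1² + 3² = 4 + 1 + 9 = 14
14 = (2,4)_5 → 2² + 4² = 4 + 16 = 20
20 = (4,0)_5 → 4² + 0² = 16 + 0 = 16
16 = (3,1)_5 → 3² + 1² = 9 + 1 = 10
10 = (2,0)_5 → 2² + 0² = 4 + 0 = 4
4 = (4)_5 → 4² = 16  — 16 repeats.
That took 6 steps.

6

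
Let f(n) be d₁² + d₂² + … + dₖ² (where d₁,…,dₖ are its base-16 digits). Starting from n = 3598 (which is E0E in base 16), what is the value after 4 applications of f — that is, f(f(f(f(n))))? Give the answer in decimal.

3598 = (14,0,14)_16 → 14² + 0² + 14² = 196 + 0 + 196 = 392
392 = (1,8,8)_16 → 1² + 8² + 8² = 1 + 64 + 64 = 129
129 = (8,1)_16 → 8² + 1² = 64 + 1 = 65
65 = (4,1)_16 → 4² + 1² = 16 + 1 = 17

17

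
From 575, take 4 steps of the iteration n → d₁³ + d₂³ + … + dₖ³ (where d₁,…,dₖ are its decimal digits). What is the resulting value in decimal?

134

575 → 5³ + 7³ + 5³ = 125 + 343 + 125 = 593
593 → 5³ + 9³ + 3³ = 125 + 729 + 27 = 881
881 → 8³ + 8³ + 1³ = 512 + 512 + 1 = 1025
1025 → 1³ + 0³ + 2³ + 5³ = 1 + 0 + 8 + 125 = 134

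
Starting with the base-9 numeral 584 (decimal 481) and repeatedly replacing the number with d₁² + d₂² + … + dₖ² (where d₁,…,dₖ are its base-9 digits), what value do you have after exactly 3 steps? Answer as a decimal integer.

41

481 = (5,8,4)_9 → 5² + 8² + 4² = 25 + 64 + 16 = 105
105 = (1,2,6)_9 → 1² + 2² + 6² = 1 + 4 + 36 = 41
41 = (4,5)_9 → 4² + 5² = 16 + 25 = 41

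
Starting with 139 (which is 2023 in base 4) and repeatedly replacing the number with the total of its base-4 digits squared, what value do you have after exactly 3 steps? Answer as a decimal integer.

4

139 = (2,0,2,3)_4 → 2² + 0² + 2² + 3² = 4 + 0 + 4 + 9 = 17
17 = (1,0,1)_4 → 1² + 0² + 1² = 1 + 0 + 1 = 2
2 = (2)_4 → 2² = 4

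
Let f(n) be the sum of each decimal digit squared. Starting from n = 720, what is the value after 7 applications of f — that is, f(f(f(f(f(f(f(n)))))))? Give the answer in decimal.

720 → 7² + 2² + 0² = 49 + 4 + 0 = 53
53 → 5² + 3² = 25 + 9 = 34
34 → 3² + 4² = 9 + 16 = 25
25 → 2² + 5² = 4 + 25 = 29
29 → 2² + 9² = 4 + 81 = 85
85 → 8² + 5² = 64 + 25 = 89
89 → 8² + 9² = 64 + 81 = 145

145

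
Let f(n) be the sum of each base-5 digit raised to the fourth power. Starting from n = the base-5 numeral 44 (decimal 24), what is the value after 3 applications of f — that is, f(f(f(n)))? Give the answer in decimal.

24 = (4,4)_5 → 512
512 = (4,0,2,2)_5 → 288
288 = (2,1,2,3)_5 → 114

114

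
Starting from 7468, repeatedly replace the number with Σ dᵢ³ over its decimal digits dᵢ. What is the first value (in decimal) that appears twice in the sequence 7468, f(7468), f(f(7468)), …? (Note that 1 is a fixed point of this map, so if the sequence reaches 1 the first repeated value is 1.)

7468 → 7³ + 4³ + 6³ + 8³ = 1135
1135 → 1³ + 1³ + 3³ + 5³ = 154
154 → 1³ + 5³ + 4³ = 190
190 → 1³ + 9³ + 0³ = 730
730 → 7³ + 3³ + 0³ = 370
370 → 3³ + 7³ + 0³ = 370  — 370 already appeared earlier.

370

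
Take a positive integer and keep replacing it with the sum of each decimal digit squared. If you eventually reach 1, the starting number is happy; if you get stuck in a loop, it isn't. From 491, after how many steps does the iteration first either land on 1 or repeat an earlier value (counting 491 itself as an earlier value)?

491 → 4² + 9² + 1² = 16 + 81 + 1 = 98
98 → 9² + 8² = 81 + 64 = 145
145 → 1² + 4² + 5² = 1 + 16 + 25 = 42
42 → 4² + 2² = 16 + 4 = 20
20 → 2² + 0² = 4 + 0 = 4
4 → 4² = 16
16 → 1² + 6² = 1 + 36 = 37
37 → 3² + 7² = 9 + 49 = 58
58 → 5² + 8² = 25 + 64 = 89
89 → 8² + 9² = 64 + 81 = 145  — 145 repeats.
That took 10 steps.

10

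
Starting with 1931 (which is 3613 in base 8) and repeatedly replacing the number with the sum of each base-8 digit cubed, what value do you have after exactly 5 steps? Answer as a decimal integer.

281

1931 = (3,6,1,3)_8 → 271
271 = (4,1,7)_8 → 408
408 = (6,3,0)_8 → 243
243 = (3,6,3)_8 → 270
270 = (4,1,6)_8 → 281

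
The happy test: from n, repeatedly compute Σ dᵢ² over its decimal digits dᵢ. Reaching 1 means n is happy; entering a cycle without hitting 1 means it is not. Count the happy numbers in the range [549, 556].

1

549: 549 → 122 → 9 → 81 → 65 → 61 → 37 → 58 → 89 → 145 → 42 → 20 → 4 → 16 → 37  — not happy
550: 550 → 50 → 25 → 29 → 85 → 89 → 145 → 42 → 20 → 4 → 16 → 37 → 58 → 89  — not happy
551: 551 → 51 → 26 → 40 → 16 → 37 → 58 → 89 → 145 → 42 → 20 → 4 → 16  — not happy
552: 552 → 54 → 41 → 17 → 50 → 25 → 29 → 85 → 89 → 145 → 42 → 20 → 4 → 16 → 37 → 58 → 89  — not happy
553: 553 → 59 → 106 → 37 → 58 → 89 → 145 → 42 → 20 → 4 → 16 → 37  — not happy
554: 554 → 66 → 72 → 53 → 34 → 25 → 29 → 85 → 89 → 145 → 42 → 20 → 4 → 16 → 37 → 58 → 89  — not happy
555: 555 → 75 → 74 → 65 → 61 → 37 → 58 → 89 → 145 → 42 → 20 → 4 → 16 → 37  — not happy
556: 556 → 86 → 100 → 1  — happy
happy: 556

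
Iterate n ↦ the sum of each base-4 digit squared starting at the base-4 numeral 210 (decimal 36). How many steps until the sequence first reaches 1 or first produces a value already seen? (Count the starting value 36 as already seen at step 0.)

36 = (2,1,0)_4 → 2² + 1² + 0² = 4 + 1 + 0 = 5
5 = (1,1)_4 → 1² + 1² = 1 + 1 = 2
2 = (2)_4 → 2² = 4
4 = (1,0)_4 → 1² + 0² = 1 + 0 = 1  — reached 1.
That took 4 steps.

4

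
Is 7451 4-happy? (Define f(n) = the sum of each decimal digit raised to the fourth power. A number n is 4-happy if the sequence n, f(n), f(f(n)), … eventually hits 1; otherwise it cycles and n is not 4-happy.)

not 4-happy

7451 → 3283
3283 → 4274
4274 → 2929
2929 → 13154
13154 → 964
964 → 8113
8113 → 4179
4179 → 9219
9219 → 13139
13139 → 6725
6725 → 4338
4338 → 4514
4514 → 1138
1138 → 4179  — 4179 already seen; the sequence cycles without reaching 1.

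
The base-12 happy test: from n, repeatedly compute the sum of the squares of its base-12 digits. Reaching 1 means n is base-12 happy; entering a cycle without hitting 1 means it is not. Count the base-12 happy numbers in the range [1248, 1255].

1248: 1248 → 128 → 164 → 66 → 61 → 26 → 8 → 64 → 41 → 34 → 104 → 128  (repeats 128)
1249: 1249 → 129 → 181 → 11 → 121 → 101 → 89 → 74 → 40 → 25 → 5 → 25  (repeats 25)
1250: 1250 → 132 → 121 → 101 → 89 → 74 → 40 → 25 → 5 → 25  (repeats 25)
1251: 1251 → 137 → 146 → 5 → 25 → 5  (repeats 5)
1252: 1252 → 144 → 1  (reaches 1)
1253: 1253 → 153 → 82 → 136 → 137 → 146 → 5 → 25 → 5  (repeats 5)
1254: 1254 → 164 → 66 → 61 → 26 → 8 → 64 → 41 → 34 → 104 → 128 → 164  (repeats 164)
1255: 1255 → 177 → 86 → 53 → 41 → 34 → 104 → 128 → 164 → 66 → 61 → 26 → 8 → 64 → 41  (repeats 41)
base-12 happy: 1252

1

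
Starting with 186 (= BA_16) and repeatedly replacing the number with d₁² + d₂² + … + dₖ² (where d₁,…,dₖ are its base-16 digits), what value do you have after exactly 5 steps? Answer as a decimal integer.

169

186 = (11,10)_16 → 11² + 10² = 221
221 = (13,13)_16 → 13² + 13² = 338
338 = (1,5,2)_16 → 1² + 5² + 2² = 30
30 = (1,14)_16 → 1² + 14² = 197
197 = (12,5)_16 → 12² + 5² = 169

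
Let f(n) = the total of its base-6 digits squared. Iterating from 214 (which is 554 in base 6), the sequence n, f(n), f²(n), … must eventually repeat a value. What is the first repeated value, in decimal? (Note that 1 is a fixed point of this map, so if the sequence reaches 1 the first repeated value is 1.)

26

214 = (5,5,4)_6 → 5² + 5² + 4² = 25 + 25 + 16 = 66
66 = (1,5,0)_6 → 1² + 5² + 0² = 1 + 25 + 0 = 26
26 = (4,2)_6 → 4² + 2² = 16 + 4 = 20
20 = (3,2)_6 → 3² + 2² = 9 + 4 = 13
13 = (2,1)_6 → 2² + 1² = 4 + 1 = 5
5 = (5)_6 → 5² = 25
25 = (4,1)_6 → 4² + 1² = 16 + 1 = 17
17 = (2,5)_6 → 2² + 5² = 4 + 25 = 29
29 = (4,5)_6 → 4² + 5² = 16 + 25 = 41
41 = (1,0,5)_6 → 1² + 0² + 5² = 1 + 0 + 25 = 26  — 26 already appeared earlier.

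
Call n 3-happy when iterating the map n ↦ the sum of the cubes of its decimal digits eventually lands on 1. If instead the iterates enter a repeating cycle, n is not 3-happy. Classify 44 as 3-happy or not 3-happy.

44 → 4³ + 4³ = 128
128 → 1³ + 2³ + 8³ = 521
521 → 5³ + 2³ + 1³ = 134
134 → 1³ + 3³ + 4³ = 92
92 → 9³ + 2³ = 737
737 → 7³ + 3³ + 7³ = 713
713 → 7³ + 1³ + 3³ = 371
371 → 3³ + 7³ + 1³ = 371  — 371 already seen; the sequence cycles without reaching 1.

not 3-happy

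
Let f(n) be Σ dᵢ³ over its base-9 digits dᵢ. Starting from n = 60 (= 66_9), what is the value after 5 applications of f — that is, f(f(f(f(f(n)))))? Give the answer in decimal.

60 = (6,6)_9 → 6³ + 6³ = 432
432 = (5,3,0)_9 → 5³ + 3³ + 0³ = 152
152 = (1,7,8)_9 → 1³ + 7³ + 8³ = 856
856 = (1,1,5,1)_9 → 1³ + 1³ + 5³ + 1³ = 128
128 = (1,5,2)_9 → 1³ + 5³ + 2³ = 134

134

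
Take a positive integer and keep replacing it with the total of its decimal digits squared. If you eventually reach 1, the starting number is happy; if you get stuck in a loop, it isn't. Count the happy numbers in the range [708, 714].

1

708: 708 → 113 → 11 → 2 → 4 → 16 → 37 → 58 → 89 → 145 → 42 → 20 → 4  (repeats 4)
709: 709 → 130 → 10 → 1  (reaches 1)
710: 710 → 50 → 25 → 29 → 85 → 89 → 145 → 42 → 20 → 4 → 16 → 37 → 58 → 89  (repeats 89)
711: 711 → 51 → 26 → 40 → 16 → 37 → 58 → 89 → 145 → 42 → 20 → 4 → 16  (repeats 16)
712: 712 → 54 → 41 → 17 → 50 → 25 → 29 → 85 → 89 → 145 → 42 → 20 → 4 → 16 → 37 → 58 → 89  (repeats 89)
713: 713 → 59 → 106 → 37 → 58 → 89 → 145 → 42 → 20 → 4 → 16 → 37  (repeats 37)
714: 714 → 66 → 72 → 53 → 34 → 25 → 29 → 85 → 89 → 145 → 42 → 20 → 4 → 16 → 37 → 58 → 89  (repeats 89)
happy: 709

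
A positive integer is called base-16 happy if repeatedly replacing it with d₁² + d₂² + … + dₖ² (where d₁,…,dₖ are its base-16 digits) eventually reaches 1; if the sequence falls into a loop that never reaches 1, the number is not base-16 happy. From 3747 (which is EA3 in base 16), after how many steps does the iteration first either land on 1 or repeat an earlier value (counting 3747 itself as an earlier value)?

9

3747 = (14,10,3)_16 → 305
305 = (1,3,1)_16 → 11
11 = (11)_16 → 121
121 = (7,9)_16 → 130
130 = (8,2)_16 → 68
68 = (4,4)_16 → 32
32 = (2,0)_16 → 4
4 = (4)_16 → 16
16 = (1,0)_16 → 1  — reached 1.
That took 9 steps.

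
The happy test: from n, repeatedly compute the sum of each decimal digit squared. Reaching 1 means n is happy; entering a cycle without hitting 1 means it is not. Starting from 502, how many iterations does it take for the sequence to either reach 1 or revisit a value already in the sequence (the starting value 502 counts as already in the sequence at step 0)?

502 → 5² + 0² + 2² = 29
29 → 2² + 9² = 85
85 → 8² + 5² = 89
89 → 8² + 9² = 145
145 → 1² + 4² + 5² = 42
42 → 4² + 2² = 20
20 → 2² + 0² = 4
4 → 4² = 16
16 → 1² + 6² = 37
37 → 3² + 7² = 58
58 → 5² + 8² = 89  — 89 repeats.
That took 11 steps.

11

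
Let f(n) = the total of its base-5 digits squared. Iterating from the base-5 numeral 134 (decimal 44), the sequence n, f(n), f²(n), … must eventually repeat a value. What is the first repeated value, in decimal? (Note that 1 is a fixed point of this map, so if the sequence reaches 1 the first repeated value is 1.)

44 = (1,3,4)_5 → 1² + 3² + 4² = 26
26 = (1,0,1)_5 → 1² + 0² + 1² = 2
2 = (2)_5 → 2² = 4
4 = (4)_5 → 4² = 16
16 = (3,1)_5 → 3² + 1² = 10
10 = (2,0)_5 → 2² + 0² = 4  — 4 already appeared earlier.

4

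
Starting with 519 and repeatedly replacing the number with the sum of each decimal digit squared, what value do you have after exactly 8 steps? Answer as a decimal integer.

519 → 5² + 1² + 9² = 107
107 → 1² + 0² + 7² = 50
50 → 5² + 0² = 25
25 → 2² + 5² = 29
29 → 2² + 9² = 85
85 → 8² + 5² = 89
89 → 8² + 9² = 145
145 → 1² + 4² + 5² = 42

42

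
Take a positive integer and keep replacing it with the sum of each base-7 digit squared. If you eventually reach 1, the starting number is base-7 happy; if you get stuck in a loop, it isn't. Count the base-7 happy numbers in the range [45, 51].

1

45: 45 → 45  — not base-7 happy
46: 46 → 52 → 10 → 10  — not base-7 happy
47: 47 → 61 → 27 → 45 → 45  — not base-7 happy
48: 48 → 72 → 14 → 4 → 16 → 8 → 2 → 4  — not base-7 happy
49: 49 → 1  — base-7 happy
50: 50 → 2 → 4 → 16 → 8 → 2  — not base-7 happy
51: 51 → 5 → 25 → 25  — not base-7 happy
base-7 happy: 49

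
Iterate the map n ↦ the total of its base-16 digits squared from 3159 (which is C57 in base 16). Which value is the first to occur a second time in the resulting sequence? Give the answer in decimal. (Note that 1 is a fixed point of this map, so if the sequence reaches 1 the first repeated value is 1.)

3159 = (12,5,7)_16 → 218
218 = (13,10)_16 → 269
269 = (1,0,13)_16 → 170
170 = (10,10)_16 → 200
200 = (12,8)_16 → 208
208 = (13,0)_16 → 169
169 = (10,9)_16 → 181
181 = (11,5)_16 → 146
146 = (9,2)_16 → 85
85 = (5,5)_16 → 50
50 = (3,2)_16 → 13
13 = (13)_16 → 169  — 169 already appeared earlier.

169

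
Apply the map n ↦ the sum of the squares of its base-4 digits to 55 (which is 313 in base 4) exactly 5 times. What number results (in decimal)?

55 = (3,1,3)_4 → 3² + 1² + 3² = 9 + 1 + 9 = 19
19 = (1,0,3)_4 → 1² + 0² + 3² = 1 + 0 + 9 = 10
10 = (2,2)_4 → 2² + 2² = 4 + 4 = 8
8 = (2,0)_4 → 2² + 0² = 4 + 0 = 4
4 = (1,0)_4 → 1² + 0² = 1 + 0 = 1

1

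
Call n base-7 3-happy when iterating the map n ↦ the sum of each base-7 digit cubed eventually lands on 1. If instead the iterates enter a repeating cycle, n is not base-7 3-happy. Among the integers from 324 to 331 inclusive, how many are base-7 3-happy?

1

324: 324 → 288 → 342 → 648 → 282 → 258 → 342  (repeats 342)
325: 325 → 307 → 433 → 343 → 1  (reaches 1)
326: 326 → 344 → 2 → 8 → 2  (repeats 2)
327: 327 → 405 → 219 → 99 → 9 → 9  (repeats 9)
328: 328 → 496 → 244 → 496  (repeats 496)
329: 329 → 341 → 557 → 137 → 197 → 65 → 17 → 35 → 125 → 251 → 341  (repeats 341)
330: 330 → 342 → 648 → 282 → 258 → 342  (repeats 342)
331: 331 → 349 → 217 → 91 → 217  (repeats 217)
base-7 3-happy: 325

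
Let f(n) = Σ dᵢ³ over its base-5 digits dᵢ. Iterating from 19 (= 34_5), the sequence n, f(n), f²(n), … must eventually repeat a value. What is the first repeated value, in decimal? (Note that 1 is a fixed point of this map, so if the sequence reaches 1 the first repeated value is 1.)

9

19 = (3,4)_5 → 3³ + 4³ = 91
91 = (3,3,1)_5 → 3³ + 3³ + 1³ = 55
55 = (2,1,0)_5 → 2³ + 1³ + 0³ = 9
9 = (1,4)_5 → 1³ + 4³ = 65
65 = (2,3,0)_5 → 2³ + 3³ + 0³ = 35
35 = (1,2,0)_5 → 1³ + 2³ + 0³ = 9  — 9 already appeared earlier.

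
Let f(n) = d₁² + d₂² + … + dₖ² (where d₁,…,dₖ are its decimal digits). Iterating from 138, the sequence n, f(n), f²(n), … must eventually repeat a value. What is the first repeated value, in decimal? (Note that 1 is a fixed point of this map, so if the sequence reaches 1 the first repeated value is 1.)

37

138 → 1² + 3² + 8² = 1 + 9 + 64 = 74
74 → 7² + 4² = 49 + 16 = 65
65 → 6² + 5² = 36 + 25 = 61
61 → 6² + 1² = 36 + 1 = 37
37 → 3² + 7² = 9 + 49 = 58
58 → 5² + 8² = 25 + 64 = 89
89 → 8² + 9² = 64 + 81 = 145
145 → 1² + 4² + 5² = 1 + 16 + 25 = 42
42 → 4² + 2² = 16 + 4 = 20
20 → 2² + 0² = 4 + 0 = 4
4 → 4² = 16
16 → 1² + 6² = 1 + 36 = 37  — 37 already appeared earlier.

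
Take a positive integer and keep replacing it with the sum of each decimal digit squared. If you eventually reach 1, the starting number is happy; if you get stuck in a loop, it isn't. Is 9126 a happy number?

not happy

9126 → 9² + 1² + 2² + 6² = 81 + 1 + 4 + 36 = 122
122 → 1² + 2² + 2² = 1 + 4 + 4 = 9
9 → 9² = 81
81 → 8² + 1² = 64 + 1 = 65
65 → 6² + 5² = 36 + 25 = 61
61 → 6² + 1² = 36 + 1 = 37
37 → 3² + 7² = 9 + 49 = 58
58 → 5² + 8² = 25 + 64 = 89
89 → 8² + 9² = 64 + 81 = 145
145 → 1² + 4² + 5² = 1 + 16 + 25 = 42
42 → 4² + 2² = 16 + 4 = 20
20 → 2² + 0² = 4 + 0 = 4
4 → 4² = 16
16 → 1² + 6² = 1 + 36 = 37  — 37 already seen; the sequence cycles without reaching 1.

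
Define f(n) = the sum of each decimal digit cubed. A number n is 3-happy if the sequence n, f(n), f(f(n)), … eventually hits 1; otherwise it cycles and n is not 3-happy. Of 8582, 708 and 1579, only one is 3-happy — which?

8582: 8582 → 1157 → 470 → 407 → 407  — repeats 407 (not 3-happy)
708: 708 → 855 → 762 → 567 → 684 → 792 → 1080 → 513 → 153 → 153  — repeats 153 (not 3-happy)
1579: 1579 → 1198 → 1243 → 100 → 1  — reaches 1 (3-happy)

1579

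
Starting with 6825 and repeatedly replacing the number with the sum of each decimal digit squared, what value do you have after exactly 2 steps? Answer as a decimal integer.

6825 → 6² + 8² + 2² + 5² = 36 + 64 + 4 + 25 = 129
129 → 1² + 2² + 9² = 1 + 4 + 81 = 86

86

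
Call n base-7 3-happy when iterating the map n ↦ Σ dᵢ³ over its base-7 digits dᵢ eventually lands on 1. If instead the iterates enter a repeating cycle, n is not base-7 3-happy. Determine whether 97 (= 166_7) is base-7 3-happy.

97 = (1,6,6)_7 → 1³ + 6³ + 6³ = 1 + 216 + 216 = 433
433 = (1,1,5,6)_7 → 1³ + 1³ + 5³ + 6³ = 1 + 1 + 125 + 216 = 343
343 = (1,0,0,0)_7 → 1³ + 0³ + 0³ + 0³ = 1 + 0 + 0 + 0 = 1  — reached 1.

base-7 3-happy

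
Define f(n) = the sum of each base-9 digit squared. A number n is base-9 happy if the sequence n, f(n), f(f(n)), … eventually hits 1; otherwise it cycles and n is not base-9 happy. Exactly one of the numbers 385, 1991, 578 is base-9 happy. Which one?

385: 385 → 101 → 9 → 1  — reaches 1 (base-9 happy)
1991: 1991 → 69 → 85 → 17 → 65 → 53 → 89 → 65  — repeats 65 (not base-9 happy)
578: 578 → 54 → 36 → 16 → 50 → 50  — repeats 50 (not base-9 happy)

385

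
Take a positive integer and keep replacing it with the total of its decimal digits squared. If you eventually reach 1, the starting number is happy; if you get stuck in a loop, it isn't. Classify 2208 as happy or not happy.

not happy

2208 → 2² + 2² + 0² + 8² = 72
72 → 7² + 2² = 53
53 → 5² + 3² = 34
34 → 3² + 4² = 25
25 → 2² + 5² = 29
29 → 2² + 9² = 85
85 → 8² + 5² = 89
89 → 8² + 9² = 145
145 → 1² + 4² + 5² = 42
42 → 4² + 2² = 20
20 → 2² + 0² = 4
4 → 4² = 16
16 → 1² + 6² = 37
37 → 3² + 7² = 58
58 → 5² + 8² = 89  — 89 already seen; the sequence cycles without reaching 1.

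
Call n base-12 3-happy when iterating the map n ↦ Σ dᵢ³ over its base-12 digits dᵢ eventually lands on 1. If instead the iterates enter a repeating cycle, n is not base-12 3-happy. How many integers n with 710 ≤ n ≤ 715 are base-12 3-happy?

4

710: 710 → 1403 → 2572 → 1190 → 547 → 1099 → 1029 → 1073 → 593 → 190 → 1028 → 856 → 1520 → 1728 → 1  — base-12 3-happy
711: 711 → 1422 → 1945 → 219 → 244 → 577 → 65 → 250 → 1513 → 1217 → 762 → 368 → 736 → 190 → 1028 → 856 → 1520 → 1728 → 1  — base-12 3-happy
712: 712 → 1459 → 1344 → 793 → 342 → 288 → 8 → 512 → 755 → 1464 → 1008 → 343 → 415 → 1351 → 1136 → 1855 → 1344  — not base-12 3-happy
713: 713 → 1520 → 1728 → 1  — base-12 3-happy
714: 714 → 1611 → 1366 → 1854 → 1217 → 762 → 368 → 736 → 190 → 1028 → 856 → 1520 → 1728 → 1  — base-12 3-happy
715: 715 → 1738 → 1001 → 1672 → 1738  — not base-12 3-happy
base-12 3-happy: 710, 711, 713, 714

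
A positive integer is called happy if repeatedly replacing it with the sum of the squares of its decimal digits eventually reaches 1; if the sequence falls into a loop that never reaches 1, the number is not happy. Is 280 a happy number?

happy

280 → 2² + 8² + 0² = 4 + 64 + 0 = 68
68 → 6² + 8² = 36 + 64 = 100
100 → 1² + 0² + 0² = 1 + 0 + 0 = 1  — reached 1.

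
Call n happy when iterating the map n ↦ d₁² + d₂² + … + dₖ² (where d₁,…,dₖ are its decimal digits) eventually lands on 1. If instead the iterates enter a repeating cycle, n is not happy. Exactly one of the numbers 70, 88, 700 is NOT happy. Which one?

88

70: 70 → 49 → 97 → 130 → 10 → 1  — reaches 1 (happy)
88: 88 → 128 → 69 → 117 → 51 → 26 → 40 → 16 → 37 → 58 → 89 → 145 → 42 → 20 → 4 → 16  — repeats 16 (not happy)
700: 700 → 49 → 97 → 130 → 10 → 1  — reaches 1 (happy)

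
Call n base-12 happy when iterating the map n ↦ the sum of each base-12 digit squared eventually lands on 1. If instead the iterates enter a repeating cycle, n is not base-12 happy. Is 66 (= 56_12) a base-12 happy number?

66 = (5,6)_12 → 61
61 = (5,1)_12 → 26
26 = (2,2)_12 → 8
8 = (8)_12 → 64
64 = (5,4)_12 → 41
41 = (3,5)_12 → 34
34 = (2,10)_12 → 104
104 = (8,8)_12 → 128
128 = (10,8)_12 → 164
164 = (1,1,8)_12 → 66  — 66 already seen; the sequence cycles without reaching 1.

not base-12 happy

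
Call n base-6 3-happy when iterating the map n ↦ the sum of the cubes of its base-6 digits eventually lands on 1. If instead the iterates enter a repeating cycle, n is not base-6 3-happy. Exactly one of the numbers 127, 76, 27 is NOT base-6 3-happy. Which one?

76

127: 127 → 55 → 29 → 189 → 153 → 92 → 43 → 3 → 27 → 91 → 36 → 1  — reaches 1 (base-6 3-happy)
76: 76 → 72 → 8 → 9 → 28 → 128 → 62 → 73 → 9  — repeats 9 (not base-6 3-happy)
27: 27 → 91 → 36 → 1  — reaches 1 (base-6 3-happy)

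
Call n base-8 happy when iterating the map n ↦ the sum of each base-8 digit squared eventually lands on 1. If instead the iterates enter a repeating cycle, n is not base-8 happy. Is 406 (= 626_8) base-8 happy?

base-8 happy

406 = (6,2,6)_8 → 6² + 2² + 6² = 76
76 = (1,1,4)_8 → 1² + 1² + 4² = 18
18 = (2,2)_8 → 2² + 2² = 8
8 = (1,0)_8 → 1² + 0² = 1  — reached 1.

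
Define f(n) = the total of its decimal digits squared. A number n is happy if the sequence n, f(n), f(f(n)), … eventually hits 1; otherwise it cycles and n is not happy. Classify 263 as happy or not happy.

happy

263 → 49
49 → 97
97 → 130
130 → 10
10 → 1  — reached 1.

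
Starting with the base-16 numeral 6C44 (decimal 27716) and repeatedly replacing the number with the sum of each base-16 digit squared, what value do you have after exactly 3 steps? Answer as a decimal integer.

27716 = (6,12,4,4)_16 → 6² + 12² + 4² + 4² = 212
212 = (13,4)_16 → 13² + 4² = 185
185 = (11,9)_16 → 11² + 9² = 202

202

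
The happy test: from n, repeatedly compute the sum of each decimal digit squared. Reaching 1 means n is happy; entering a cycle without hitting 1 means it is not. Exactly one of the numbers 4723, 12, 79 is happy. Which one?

79

4723: 4723 → 78 → 113 → 11 → 2 → 4 → 16 → 37 → 58 → 89 → 145 → 42 → 20 → 4  — repeats 4 (not happy)
12: 12 → 5 → 25 → 29 → 85 → 89 → 145 → 42 → 20 → 4 → 16 → 37 → 58 → 89  — repeats 89 (not happy)
79: 79 → 130 → 10 → 1  — reaches 1 (happy)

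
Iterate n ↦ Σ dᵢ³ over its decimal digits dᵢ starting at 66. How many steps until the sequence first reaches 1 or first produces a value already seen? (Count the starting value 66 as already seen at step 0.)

7

66 → 6³ + 6³ = 216 + 216 = 432
432 → 4³ + 3³ + 2³ = 64 + 27 + 8 = 99
99 → 9³ + 9³ = 729 + 729 = 1458
1458 → 1³ + 4³ + 5³ + 8³ = 1 + 64 + 125 + 512 = 702
702 → 7³ + 0³ + 2³ = 343 + 0 + 8 = 351
351 → 3³ + 5³ + 1³ = 27 + 125 + 1 = 153
153 → 1³ + 5³ + 3³ = 1 + 125 + 27 = 153  — 153 repeats.
That took 7 steps.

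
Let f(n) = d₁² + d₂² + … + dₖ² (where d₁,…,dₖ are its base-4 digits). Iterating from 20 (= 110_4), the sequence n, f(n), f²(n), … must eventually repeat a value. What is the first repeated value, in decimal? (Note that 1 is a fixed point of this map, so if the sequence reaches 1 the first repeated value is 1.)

20 = (1,1,0)_4 → 2
2 = (2)_4 → 4
4 = (1,0)_4 → 1  — reached the fixed point 1.
1 → 1, so 1 is the first repeated value.

1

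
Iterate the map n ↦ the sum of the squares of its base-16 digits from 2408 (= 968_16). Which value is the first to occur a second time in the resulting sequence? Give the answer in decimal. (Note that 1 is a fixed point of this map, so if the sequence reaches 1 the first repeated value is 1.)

2408 = (9,6,8)_16 → 9² + 6² + 8² = 81 + 36 + 64 = 181
181 = (11,5)_16 → 11² + 5² = 121 + 25 = 146
146 = (9,2)_16 → 9² + 2² = 81 + 4 = 85
85 = (5,5)_16 → 5² + 5² = 25 + 25 = 50
50 = (3,2)_16 → 3² + 2² = 9 + 4 = 13
13 = (13)_16 → 13² = 169
169 = (10,9)_16 → 10² + 9² = 100 + 81 = 181  — 181 already appeared earlier.

181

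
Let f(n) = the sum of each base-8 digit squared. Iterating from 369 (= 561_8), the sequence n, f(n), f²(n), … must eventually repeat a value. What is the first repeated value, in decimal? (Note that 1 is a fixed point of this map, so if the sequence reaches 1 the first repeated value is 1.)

25

369 = (5,6,1)_8 → 62
62 = (7,6)_8 → 85
85 = (1,2,5)_8 → 30
30 = (3,6)_8 → 45
45 = (5,5)_8 → 50
50 = (6,2)_8 → 40
40 = (5,0)_8 → 25
25 = (3,1)_8 → 10
10 = (1,2)_8 → 5
5 = (5)_8 → 25  — 25 already appeared earlier.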